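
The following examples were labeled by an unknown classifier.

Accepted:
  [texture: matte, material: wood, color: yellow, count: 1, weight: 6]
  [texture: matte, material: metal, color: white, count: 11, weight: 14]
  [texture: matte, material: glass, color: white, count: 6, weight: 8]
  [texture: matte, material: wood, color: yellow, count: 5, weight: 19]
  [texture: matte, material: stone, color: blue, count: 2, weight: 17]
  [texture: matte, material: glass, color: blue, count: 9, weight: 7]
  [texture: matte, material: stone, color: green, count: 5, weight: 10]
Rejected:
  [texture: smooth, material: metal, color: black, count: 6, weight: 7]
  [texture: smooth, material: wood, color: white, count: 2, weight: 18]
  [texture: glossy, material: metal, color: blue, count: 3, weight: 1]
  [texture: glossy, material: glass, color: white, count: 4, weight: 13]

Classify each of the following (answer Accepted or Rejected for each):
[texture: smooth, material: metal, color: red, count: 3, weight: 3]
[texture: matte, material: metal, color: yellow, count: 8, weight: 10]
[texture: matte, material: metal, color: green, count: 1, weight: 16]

Rejected, Accepted, Accepted

The pattern is that an item is 'Accepted' exactly when: texture is matte.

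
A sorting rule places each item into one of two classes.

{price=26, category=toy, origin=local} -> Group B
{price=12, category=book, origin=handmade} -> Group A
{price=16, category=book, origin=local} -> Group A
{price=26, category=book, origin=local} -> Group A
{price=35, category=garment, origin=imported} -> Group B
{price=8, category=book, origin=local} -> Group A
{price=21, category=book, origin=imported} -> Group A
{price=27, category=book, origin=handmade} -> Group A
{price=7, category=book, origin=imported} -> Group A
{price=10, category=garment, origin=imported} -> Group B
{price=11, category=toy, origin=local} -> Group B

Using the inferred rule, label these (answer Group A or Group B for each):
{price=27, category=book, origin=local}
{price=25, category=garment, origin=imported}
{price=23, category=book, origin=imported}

Group A, Group B, Group A

The pattern is that an item is 'Group A' exactly when: category is book.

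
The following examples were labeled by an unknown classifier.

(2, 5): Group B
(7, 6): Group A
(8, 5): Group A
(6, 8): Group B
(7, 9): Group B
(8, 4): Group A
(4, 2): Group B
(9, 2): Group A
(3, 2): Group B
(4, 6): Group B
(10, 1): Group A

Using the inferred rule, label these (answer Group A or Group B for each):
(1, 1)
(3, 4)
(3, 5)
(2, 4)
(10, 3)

The classifier is using: first > second AND sum ≥ 7.
Group B: (1, 1), since 1 = 1, 1+1 = 2.
Group B: (3, 4), since 3 < 4, 3+4 = 7.
Group B: (3, 5), since 3 < 5, 3+5 = 8.
Group B: (2, 4), since 2 < 4, 2+4 = 6.
Group A: (10, 3), since 10 > 3, 10+3 = 13.

Group B, Group B, Group B, Group B, Group A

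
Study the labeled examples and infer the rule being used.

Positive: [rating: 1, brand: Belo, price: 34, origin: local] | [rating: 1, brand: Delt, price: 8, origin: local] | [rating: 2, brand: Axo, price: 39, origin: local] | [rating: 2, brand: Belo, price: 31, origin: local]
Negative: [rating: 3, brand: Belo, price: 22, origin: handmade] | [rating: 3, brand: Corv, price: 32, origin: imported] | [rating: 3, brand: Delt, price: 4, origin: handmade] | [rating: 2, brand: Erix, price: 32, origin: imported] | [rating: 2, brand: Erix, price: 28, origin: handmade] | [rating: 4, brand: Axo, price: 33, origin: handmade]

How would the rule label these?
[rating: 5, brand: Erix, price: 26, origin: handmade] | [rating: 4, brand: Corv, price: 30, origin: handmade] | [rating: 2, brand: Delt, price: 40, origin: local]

The classifier is using: origin is local.

Negative, Negative, Positive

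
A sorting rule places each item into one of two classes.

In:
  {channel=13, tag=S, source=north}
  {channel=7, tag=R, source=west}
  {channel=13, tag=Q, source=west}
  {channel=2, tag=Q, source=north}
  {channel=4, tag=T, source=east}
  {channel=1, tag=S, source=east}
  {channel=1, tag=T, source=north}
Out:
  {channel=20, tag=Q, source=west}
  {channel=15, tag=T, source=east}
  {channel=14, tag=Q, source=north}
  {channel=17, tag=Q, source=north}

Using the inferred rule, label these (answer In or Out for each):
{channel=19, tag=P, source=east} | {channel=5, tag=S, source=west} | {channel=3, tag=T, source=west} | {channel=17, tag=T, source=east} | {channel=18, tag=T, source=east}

The rule appears to be: channel ≤ 13.
Out: {channel=19, tag=P, source=east}, since channel = 19.
In: {channel=5, tag=S, source=west}, since channel = 5.
In: {channel=3, tag=T, source=west}, since channel = 3.
Out: {channel=17, tag=T, source=east}, since channel = 17.
Out: {channel=18, tag=T, source=east}, since channel = 18.

Out, In, In, Out, Out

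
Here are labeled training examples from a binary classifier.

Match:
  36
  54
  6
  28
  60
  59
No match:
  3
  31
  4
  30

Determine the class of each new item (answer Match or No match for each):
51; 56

Match, Match

One predicate separates the groups cleanly: digit sum ≥ 5.
51: digit sum 5+1 = 6 — has this property, so Match.
56: digit sum 5+6 = 11 — has this property, so Match.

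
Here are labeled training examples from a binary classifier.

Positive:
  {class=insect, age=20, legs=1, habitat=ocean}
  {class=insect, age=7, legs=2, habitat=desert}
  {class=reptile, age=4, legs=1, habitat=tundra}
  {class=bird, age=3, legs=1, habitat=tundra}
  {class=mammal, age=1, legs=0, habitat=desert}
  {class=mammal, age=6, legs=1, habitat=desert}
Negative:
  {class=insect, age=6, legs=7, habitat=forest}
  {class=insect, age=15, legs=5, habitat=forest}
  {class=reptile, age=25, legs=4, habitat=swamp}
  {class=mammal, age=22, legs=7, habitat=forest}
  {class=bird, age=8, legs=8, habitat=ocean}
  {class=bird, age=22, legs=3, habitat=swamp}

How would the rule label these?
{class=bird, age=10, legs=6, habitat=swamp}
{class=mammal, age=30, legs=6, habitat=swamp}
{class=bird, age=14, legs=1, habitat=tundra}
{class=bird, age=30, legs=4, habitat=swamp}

Rule: legs ≤ 2. This holds for each 'Positive' example and fails for each 'Negative' one.
{class=bird, age=10, legs=6, habitat=swamp} → legs = 6 → Negative.
{class=mammal, age=30, legs=6, habitat=swamp} → legs = 6 → Negative.
{class=bird, age=14, legs=1, habitat=tundra} → legs = 1 → Positive.
{class=bird, age=30, legs=4, habitat=swamp} → legs = 4 → Negative.

Negative, Negative, Positive, Negative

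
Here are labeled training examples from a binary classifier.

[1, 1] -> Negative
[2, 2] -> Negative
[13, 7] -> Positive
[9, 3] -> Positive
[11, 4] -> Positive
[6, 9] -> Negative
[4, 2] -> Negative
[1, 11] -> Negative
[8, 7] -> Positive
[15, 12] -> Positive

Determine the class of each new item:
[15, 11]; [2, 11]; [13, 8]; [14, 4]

Positive, Negative, Positive, Positive

The rule appears to be: first ≥ 7.
[15, 11] — first 15, hence Positive. [2, 11] — first 2, hence Negative. [13, 8] — first 13, hence Positive. [14, 4] — first 14, hence Positive.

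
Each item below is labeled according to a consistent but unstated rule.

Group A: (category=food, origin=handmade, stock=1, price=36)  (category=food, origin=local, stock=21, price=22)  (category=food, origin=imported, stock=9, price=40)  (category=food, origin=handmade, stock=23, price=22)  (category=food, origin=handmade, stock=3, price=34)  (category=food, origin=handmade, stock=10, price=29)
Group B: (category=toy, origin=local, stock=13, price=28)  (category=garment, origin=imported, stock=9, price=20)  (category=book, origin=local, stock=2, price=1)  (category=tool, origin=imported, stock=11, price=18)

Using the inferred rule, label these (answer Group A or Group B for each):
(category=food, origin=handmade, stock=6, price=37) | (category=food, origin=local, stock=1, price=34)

Group A, Group A

The simplest hypothesis consistent with all the labels is: category is food.
Group A: (category=food, origin=handmade, stock=6, price=37), since category is food. Group A: (category=food, origin=local, stock=1, price=34), since category is food.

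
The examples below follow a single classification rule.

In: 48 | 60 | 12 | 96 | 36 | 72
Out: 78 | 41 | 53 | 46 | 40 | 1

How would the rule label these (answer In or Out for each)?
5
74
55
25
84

A rule that fits every label: multiple of 12 — true of each 'In' example, false of each 'Out' one.
5: 5 = 12·0 + 5, doesn't qualify → Out.
74: 74 = 12·6 + 2, doesn't qualify → Out.
55: 55 = 12·4 + 7, doesn't qualify → Out.
25: 25 = 12·2 + 1, doesn't qualify → Out.
84: 84 = 12·7, meets the rule → In.

Out, Out, Out, Out, In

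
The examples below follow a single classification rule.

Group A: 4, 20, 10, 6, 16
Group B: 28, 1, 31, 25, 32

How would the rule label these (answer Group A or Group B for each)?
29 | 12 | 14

Group B, Group A, Group A

'Group A' ⟺ even AND at most 20.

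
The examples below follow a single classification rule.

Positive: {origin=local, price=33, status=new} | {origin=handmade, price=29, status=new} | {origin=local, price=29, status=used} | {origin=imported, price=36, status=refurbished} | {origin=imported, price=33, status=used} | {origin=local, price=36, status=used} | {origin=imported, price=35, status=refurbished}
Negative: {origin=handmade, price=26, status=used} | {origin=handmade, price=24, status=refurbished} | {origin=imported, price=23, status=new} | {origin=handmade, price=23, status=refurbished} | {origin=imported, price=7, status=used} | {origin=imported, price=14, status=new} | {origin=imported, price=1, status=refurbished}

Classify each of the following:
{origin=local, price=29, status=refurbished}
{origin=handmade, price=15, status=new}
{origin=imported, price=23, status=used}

Positive, Negative, Negative

The distinguishing property — price ≥ 29 — holds for all the 'Positive' cases and none of the 'Negative' cases.
{origin=local, price=29, status=refurbished} → price = 29 → Positive. {origin=handmade, price=15, status=new} → price = 15 → Negative. {origin=imported, price=23, status=used} → price = 23 → Negative.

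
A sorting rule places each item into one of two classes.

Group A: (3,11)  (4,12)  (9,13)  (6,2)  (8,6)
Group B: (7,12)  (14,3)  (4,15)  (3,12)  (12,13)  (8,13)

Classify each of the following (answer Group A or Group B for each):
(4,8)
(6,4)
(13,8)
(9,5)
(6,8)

Checking candidate rules against both groups, what survives is: sum is even.
Group A: (4,8), since 4+8 = 12.
Group A: (6,4), since 6+4 = 10.
Group B: (13,8), since 13+8 = 21.
Group A: (9,5), since 9+5 = 14.
Group A: (6,8), since 6+8 = 14.

Group A, Group A, Group B, Group A, Group A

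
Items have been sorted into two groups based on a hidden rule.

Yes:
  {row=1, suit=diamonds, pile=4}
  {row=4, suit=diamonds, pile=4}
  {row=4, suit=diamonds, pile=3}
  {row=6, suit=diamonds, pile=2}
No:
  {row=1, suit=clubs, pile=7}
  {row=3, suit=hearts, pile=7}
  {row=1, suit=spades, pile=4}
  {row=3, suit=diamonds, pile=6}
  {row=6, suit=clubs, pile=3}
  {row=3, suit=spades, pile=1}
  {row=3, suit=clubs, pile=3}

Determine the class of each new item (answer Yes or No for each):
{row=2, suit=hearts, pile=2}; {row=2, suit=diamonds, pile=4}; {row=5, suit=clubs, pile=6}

No, Yes, No

'Yes' ⟺ suit is diamonds AND pile ≤ 4.
No: {row=2, suit=hearts, pile=2}, since suit is hearts, pile = 2. Yes: {row=2, suit=diamonds, pile=4}, since suit is diamonds, pile = 4. No: {row=5, suit=clubs, pile=6}, since suit is clubs, pile = 6.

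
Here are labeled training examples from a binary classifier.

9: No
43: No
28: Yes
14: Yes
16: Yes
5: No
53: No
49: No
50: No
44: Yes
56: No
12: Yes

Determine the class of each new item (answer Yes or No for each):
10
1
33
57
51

A rule that fits every label: even AND at most 44 — true of each 'Yes' example, false of each 'No' one.
10: Yes (10 is even, 10 ≤ 44). 1: No (1 is odd, 1 ≤ 44). 33: No (33 is odd, 33 ≤ 44). 57: No (57 is odd, 57 > 44). 51: No (51 is odd, 51 > 44).

Yes, No, No, No, No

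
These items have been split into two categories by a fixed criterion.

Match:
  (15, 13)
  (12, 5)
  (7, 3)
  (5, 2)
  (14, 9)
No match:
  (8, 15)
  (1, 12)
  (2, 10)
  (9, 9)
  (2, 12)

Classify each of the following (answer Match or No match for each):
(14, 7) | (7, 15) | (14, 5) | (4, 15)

Every 'Match' example satisfies: first > second. None of the 'No match' examples do.

Match, No match, Match, No match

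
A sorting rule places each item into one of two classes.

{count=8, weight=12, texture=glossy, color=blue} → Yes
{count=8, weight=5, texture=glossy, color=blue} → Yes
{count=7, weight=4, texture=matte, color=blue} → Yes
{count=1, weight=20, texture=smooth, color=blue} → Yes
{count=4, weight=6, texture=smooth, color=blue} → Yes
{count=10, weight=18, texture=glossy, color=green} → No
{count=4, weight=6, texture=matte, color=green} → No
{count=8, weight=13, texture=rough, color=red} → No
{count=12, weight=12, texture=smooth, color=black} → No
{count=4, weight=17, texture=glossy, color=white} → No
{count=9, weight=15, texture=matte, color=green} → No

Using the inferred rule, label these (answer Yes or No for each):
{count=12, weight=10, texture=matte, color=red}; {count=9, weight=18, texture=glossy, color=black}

No, No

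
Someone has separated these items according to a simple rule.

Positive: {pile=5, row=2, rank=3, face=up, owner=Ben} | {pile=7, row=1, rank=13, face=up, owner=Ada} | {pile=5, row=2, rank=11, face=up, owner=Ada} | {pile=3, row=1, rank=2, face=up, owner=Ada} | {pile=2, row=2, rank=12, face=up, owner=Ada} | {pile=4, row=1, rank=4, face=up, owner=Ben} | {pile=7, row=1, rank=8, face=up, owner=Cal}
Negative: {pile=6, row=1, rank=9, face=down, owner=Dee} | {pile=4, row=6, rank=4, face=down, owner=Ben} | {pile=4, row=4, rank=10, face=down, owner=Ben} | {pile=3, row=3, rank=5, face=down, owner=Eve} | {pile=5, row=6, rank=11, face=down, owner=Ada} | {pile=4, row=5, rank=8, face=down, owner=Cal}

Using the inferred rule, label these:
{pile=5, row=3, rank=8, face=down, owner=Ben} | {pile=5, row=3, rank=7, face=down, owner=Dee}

Negative, Negative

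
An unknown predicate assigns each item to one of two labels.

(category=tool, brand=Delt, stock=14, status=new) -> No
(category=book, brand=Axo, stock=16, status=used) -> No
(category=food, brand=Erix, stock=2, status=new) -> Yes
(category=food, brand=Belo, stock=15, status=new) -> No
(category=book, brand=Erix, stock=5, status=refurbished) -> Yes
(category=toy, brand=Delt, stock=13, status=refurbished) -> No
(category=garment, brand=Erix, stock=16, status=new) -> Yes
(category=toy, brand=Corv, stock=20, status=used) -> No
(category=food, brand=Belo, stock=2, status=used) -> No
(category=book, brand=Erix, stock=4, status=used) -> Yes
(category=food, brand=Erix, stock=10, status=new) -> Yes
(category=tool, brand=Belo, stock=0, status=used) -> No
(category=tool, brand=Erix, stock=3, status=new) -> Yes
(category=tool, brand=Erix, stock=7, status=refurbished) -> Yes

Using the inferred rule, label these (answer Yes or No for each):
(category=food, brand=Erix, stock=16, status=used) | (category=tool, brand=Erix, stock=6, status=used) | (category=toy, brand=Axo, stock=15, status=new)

Yes, Yes, No

A rule that fits every label: brand is Erix — true of each 'Yes' example, false of each 'No' one.
(category=food, brand=Erix, stock=16, status=used) — brand is Erix, hence Yes.
(category=tool, brand=Erix, stock=6, status=used) — brand is Erix, hence Yes.
(category=toy, brand=Axo, stock=15, status=new) — brand is Axo, hence No.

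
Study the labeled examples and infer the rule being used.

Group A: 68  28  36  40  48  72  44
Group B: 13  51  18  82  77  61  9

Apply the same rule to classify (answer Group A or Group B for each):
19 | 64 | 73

The rule appears to be: multiple of 4.
19 — 19 = 4·4 + 3, hence Group B. 64 — 64 = 4·16, hence Group A. 73 — 73 = 4·18 + 1, hence Group B.

Group B, Group A, Group B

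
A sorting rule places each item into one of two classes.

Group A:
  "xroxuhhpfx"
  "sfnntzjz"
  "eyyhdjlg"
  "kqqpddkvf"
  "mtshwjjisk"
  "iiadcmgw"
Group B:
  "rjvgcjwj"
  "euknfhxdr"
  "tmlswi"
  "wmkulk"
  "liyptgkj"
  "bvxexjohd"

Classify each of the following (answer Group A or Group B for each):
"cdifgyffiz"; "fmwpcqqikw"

Group A, Group A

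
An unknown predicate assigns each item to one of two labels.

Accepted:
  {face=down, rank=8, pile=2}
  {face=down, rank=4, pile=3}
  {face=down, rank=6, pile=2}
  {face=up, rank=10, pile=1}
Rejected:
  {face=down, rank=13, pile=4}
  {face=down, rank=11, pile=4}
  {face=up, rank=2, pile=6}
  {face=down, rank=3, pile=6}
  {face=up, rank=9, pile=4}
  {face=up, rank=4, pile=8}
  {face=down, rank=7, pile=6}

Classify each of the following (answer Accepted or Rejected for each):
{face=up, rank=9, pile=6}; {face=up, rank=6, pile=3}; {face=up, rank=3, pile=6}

The classifier is using: pile ≤ 3.

Rejected, Accepted, Rejected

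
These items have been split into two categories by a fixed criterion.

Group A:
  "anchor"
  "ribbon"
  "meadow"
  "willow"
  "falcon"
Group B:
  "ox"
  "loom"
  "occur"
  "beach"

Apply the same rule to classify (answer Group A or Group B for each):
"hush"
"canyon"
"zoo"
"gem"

The simplest hypothesis consistent with all the labels is: length 6.
"hush": Group B (length 4). "canyon": Group A (length 6). "zoo": Group B (length 3). "gem": Group B (length 3).

Group B, Group A, Group B, Group B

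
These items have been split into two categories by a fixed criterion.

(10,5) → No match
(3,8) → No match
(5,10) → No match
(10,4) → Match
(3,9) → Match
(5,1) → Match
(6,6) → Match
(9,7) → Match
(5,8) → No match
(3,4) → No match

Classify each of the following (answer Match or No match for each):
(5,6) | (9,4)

One predicate separates the groups cleanly: sum is even.

No match, No match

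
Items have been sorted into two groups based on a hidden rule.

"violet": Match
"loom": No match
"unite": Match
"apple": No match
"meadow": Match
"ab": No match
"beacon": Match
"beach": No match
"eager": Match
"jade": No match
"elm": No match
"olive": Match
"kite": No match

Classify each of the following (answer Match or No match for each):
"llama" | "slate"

No match, No match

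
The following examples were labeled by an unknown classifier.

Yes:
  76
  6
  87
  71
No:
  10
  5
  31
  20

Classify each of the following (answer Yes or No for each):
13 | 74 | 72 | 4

No, Yes, Yes, No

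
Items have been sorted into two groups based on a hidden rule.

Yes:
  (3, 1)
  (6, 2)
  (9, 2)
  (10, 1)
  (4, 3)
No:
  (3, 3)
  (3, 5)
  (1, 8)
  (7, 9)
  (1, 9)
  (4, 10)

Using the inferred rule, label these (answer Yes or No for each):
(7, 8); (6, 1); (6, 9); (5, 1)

All 'Yes' examples share one property — first > second — and every 'No' example lacks it.
(7, 8): No (7 < 8).
(6, 1): Yes (6 > 1).
(6, 9): No (6 < 9).
(5, 1): Yes (5 > 1).

No, Yes, No, Yes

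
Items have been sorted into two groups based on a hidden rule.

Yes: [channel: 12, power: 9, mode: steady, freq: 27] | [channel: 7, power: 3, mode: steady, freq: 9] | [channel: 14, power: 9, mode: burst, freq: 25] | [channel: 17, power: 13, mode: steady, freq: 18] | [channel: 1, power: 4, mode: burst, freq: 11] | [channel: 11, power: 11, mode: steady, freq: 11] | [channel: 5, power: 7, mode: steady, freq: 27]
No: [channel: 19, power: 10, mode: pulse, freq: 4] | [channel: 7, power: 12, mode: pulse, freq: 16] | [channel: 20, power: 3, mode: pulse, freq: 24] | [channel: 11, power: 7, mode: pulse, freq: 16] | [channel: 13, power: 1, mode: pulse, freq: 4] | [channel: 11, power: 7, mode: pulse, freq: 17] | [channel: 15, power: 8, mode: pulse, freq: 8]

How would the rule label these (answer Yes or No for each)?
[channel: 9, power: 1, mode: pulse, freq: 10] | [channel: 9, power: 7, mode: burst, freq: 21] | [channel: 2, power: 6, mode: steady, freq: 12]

No, Yes, Yes

'Yes' ⟺ mode is not pulse.
[channel: 9, power: 1, mode: pulse, freq: 10] — mode is pulse, hence No.
[channel: 9, power: 7, mode: burst, freq: 21] — mode is burst, hence Yes.
[channel: 2, power: 6, mode: steady, freq: 12] — mode is steady, hence Yes.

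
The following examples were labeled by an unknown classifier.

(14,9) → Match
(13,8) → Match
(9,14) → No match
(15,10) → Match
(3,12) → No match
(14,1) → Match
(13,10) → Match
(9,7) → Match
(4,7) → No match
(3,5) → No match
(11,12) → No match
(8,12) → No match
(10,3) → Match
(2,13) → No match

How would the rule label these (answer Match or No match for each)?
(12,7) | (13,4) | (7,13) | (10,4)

Match, Match, No match, Match

'Match' ⟺ first > second.
(12,7): 12 > 7 — checks out, so Match. (13,4): 13 > 4 — checks out, so Match. (7,13): 7 < 13 — does not pass, so No match. (10,4): 10 > 4 — checks out, so Match.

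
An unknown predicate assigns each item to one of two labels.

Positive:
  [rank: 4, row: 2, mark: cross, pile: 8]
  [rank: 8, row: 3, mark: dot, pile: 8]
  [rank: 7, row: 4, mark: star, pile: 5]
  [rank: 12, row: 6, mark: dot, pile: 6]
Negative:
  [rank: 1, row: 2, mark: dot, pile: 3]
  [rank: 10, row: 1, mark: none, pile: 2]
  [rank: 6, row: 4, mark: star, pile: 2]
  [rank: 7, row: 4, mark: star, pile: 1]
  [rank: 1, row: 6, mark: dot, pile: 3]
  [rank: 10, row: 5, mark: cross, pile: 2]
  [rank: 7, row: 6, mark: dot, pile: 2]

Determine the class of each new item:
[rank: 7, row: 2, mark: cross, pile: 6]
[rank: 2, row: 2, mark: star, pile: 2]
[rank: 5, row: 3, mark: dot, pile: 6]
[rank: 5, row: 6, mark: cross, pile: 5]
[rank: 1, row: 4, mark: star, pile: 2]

Positive, Negative, Positive, Positive, Negative

The rule appears to be: pile ≥ 5.
[rank: 7, row: 2, mark: cross, pile: 6] → pile = 6 → Positive.
[rank: 2, row: 2, mark: star, pile: 2] → pile = 2 → Negative.
[rank: 5, row: 3, mark: dot, pile: 6] → pile = 6 → Positive.
[rank: 5, row: 6, mark: cross, pile: 5] → pile = 5 → Positive.
[rank: 1, row: 4, mark: star, pile: 2] → pile = 2 → Negative.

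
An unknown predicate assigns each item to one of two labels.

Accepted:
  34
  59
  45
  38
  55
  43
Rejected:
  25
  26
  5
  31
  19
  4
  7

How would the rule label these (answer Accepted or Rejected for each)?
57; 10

The simplest hypothesis consistent with all the labels is: at least 34.
Accepted: 57, since 57 ≥ 34.
Rejected: 10, since 10 < 34.

Accepted, Rejected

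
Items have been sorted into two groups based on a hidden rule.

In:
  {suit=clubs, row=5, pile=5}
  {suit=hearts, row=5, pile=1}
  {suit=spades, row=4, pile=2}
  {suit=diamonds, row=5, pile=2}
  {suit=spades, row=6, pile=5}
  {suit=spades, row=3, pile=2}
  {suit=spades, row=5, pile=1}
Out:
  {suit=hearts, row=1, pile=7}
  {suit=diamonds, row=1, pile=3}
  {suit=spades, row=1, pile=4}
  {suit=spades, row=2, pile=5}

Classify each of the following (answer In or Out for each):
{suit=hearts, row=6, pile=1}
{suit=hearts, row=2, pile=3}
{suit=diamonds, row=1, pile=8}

Every 'In' example satisfies: row ≥ 3. None of the 'Out' examples do.
In: {suit=hearts, row=6, pile=1}, since row = 6.
Out: {suit=hearts, row=2, pile=3}, since row = 2.
Out: {suit=diamonds, row=1, pile=8}, since row = 1.

In, Out, Out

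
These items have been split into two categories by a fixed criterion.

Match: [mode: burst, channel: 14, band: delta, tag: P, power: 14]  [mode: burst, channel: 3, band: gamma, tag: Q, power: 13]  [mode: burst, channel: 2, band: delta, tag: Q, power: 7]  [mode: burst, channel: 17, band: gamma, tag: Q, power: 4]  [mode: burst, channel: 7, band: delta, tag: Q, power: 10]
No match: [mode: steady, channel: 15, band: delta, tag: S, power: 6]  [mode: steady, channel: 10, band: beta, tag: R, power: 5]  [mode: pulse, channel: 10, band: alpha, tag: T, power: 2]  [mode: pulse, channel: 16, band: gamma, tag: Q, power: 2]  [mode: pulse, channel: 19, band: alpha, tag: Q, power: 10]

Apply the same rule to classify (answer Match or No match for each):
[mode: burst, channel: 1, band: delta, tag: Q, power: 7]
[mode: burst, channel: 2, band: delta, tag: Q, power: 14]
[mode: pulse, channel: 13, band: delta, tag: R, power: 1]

Every 'Match' example satisfies: mode is burst. None of the 'No match' examples do.

Match, Match, No match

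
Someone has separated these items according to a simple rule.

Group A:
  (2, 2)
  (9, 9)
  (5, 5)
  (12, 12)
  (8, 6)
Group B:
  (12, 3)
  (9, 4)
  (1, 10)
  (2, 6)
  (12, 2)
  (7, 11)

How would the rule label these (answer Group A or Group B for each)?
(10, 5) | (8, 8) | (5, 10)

Group B, Group A, Group B

The distinguishing property — |first − second| ≤ 2 — holds for all the 'Group A' cases and none of the 'Group B' cases.
(10, 5) → |10−5| = 5 → Group B. (8, 8) → |8−8| = 0 → Group A. (5, 10) → |5−10| = 5 → Group B.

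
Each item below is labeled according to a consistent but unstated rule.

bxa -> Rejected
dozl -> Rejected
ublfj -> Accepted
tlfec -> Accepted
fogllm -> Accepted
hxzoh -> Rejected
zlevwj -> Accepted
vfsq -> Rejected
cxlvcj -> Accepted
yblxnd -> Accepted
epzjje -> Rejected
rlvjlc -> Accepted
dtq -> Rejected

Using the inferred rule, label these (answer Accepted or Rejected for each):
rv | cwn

The pattern is that an item is 'Accepted' exactly when: length ≥ 5 AND contains 'l'.
rv — length 2, no 'l', hence Rejected.
cwn — length 3, no 'l', hence Rejected.

Rejected, Rejected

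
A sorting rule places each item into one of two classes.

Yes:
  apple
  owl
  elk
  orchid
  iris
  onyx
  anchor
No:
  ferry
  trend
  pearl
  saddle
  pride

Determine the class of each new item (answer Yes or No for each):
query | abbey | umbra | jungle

The classifier is using: starts with a vowel.
No: query, since starts with 'q'.
Yes: abbey, since starts with 'a'.
Yes: umbra, since starts with 'u'.
No: jungle, since starts with 'j'.

No, Yes, Yes, No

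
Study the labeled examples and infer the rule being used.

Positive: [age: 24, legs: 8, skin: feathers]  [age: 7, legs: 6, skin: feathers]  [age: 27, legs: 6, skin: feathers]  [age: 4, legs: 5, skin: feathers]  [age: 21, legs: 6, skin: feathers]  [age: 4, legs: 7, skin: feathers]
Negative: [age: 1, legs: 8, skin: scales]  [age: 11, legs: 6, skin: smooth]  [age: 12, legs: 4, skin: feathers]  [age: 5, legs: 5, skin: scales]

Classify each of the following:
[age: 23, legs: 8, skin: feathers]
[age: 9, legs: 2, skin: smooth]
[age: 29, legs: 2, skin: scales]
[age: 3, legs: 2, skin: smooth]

Positive, Negative, Negative, Negative

The simplest hypothesis consistent with all the labels is: skin is feathers AND legs ≥ 5.
Positive: [age: 23, legs: 8, skin: feathers], since skin is feathers, legs = 8. Negative: [age: 9, legs: 2, skin: smooth], since skin is smooth, legs = 2. Negative: [age: 29, legs: 2, skin: scales], since skin is scales, legs = 2. Negative: [age: 3, legs: 2, skin: smooth], since skin is smooth, legs = 2.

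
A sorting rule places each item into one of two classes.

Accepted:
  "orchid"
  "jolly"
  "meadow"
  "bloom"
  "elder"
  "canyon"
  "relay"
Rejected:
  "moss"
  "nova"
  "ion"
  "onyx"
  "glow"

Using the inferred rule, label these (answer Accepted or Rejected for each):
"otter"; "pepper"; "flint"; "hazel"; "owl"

Rule: length ≥ 5. This holds for each 'Accepted' example and fails for each 'Rejected' one.

Accepted, Accepted, Accepted, Accepted, Rejected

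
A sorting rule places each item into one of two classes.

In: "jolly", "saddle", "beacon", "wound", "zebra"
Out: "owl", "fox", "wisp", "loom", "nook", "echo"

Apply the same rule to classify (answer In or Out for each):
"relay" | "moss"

The distinguishing property — length ≥ 5 — holds for all the 'In' cases and none of the 'Out' cases.
In: "relay", since length 5.
Out: "moss", since length 4.

In, Out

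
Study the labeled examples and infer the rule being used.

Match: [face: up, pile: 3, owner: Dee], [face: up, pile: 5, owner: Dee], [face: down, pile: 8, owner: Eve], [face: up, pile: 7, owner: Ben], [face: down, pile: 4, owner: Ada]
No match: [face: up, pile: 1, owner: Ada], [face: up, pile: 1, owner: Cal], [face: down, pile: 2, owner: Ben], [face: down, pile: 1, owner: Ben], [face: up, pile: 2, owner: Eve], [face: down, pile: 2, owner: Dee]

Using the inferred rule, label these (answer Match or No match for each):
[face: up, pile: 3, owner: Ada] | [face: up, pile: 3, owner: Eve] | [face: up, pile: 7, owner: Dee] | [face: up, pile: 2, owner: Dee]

Match, Match, Match, No match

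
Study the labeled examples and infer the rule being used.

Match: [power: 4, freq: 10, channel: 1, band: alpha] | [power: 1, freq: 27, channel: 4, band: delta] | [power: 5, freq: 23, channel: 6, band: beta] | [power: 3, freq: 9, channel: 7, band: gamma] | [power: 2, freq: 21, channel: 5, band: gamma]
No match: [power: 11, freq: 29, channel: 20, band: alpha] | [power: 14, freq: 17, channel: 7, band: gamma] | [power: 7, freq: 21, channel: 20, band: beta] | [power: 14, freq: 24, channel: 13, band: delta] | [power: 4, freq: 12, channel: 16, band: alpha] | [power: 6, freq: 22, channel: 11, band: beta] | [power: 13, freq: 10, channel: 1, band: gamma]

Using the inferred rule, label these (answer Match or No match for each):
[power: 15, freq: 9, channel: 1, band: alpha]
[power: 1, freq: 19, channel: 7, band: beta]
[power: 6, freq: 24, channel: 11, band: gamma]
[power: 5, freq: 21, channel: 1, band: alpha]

No match, Match, No match, Match

'Match' ⟺ channel ≤ 7 AND power ≤ 5.
[power: 15, freq: 9, channel: 1, band: alpha]: No match (channel = 1, power = 15).
[power: 1, freq: 19, channel: 7, band: beta]: Match (channel = 7, power = 1).
[power: 6, freq: 24, channel: 11, band: gamma]: No match (channel = 11, power = 6).
[power: 5, freq: 21, channel: 1, band: alpha]: Match (channel = 1, power = 5).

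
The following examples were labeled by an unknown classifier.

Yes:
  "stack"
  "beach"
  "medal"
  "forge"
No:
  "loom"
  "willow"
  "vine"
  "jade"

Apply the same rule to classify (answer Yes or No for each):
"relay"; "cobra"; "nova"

Yes, Yes, No

The classifier is using: odd length.
"relay": length 5 — satisfies this, so Yes.
"cobra": length 5 — satisfies this, so Yes.
"nova": length 4 — does not pass, so No.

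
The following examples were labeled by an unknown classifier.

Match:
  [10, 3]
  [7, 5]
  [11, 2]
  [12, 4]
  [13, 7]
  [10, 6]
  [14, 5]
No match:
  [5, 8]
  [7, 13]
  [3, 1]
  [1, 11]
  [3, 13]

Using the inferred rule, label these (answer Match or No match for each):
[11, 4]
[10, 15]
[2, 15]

Match, No match, No match

The pattern is that an item is 'Match' exactly when: first > second AND sum ≥ 12.
[11, 4] → 11 > 4, 11+4 = 15 → Match.
[10, 15] → 10 < 15, 10+15 = 25 → No match.
[2, 15] → 2 < 15, 2+15 = 17 → No match.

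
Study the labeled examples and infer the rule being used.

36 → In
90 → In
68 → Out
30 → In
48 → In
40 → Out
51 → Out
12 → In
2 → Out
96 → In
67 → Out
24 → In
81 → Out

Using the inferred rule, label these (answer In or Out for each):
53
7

The simplest hypothesis consistent with all the labels is: multiple of 6.

Out, Out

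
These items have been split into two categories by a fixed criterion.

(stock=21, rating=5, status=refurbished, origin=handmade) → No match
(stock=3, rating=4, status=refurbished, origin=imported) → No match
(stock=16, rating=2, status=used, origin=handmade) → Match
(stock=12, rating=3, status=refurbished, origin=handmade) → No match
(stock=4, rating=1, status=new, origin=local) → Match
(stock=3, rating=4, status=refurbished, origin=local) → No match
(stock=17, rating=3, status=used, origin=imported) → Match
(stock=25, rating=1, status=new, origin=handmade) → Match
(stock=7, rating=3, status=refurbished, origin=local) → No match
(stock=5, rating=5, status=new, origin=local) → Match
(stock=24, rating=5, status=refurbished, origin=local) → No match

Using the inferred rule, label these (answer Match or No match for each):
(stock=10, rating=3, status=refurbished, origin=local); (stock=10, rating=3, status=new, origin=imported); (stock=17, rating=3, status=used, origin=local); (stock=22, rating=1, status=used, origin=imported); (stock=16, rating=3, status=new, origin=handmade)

Comparing the two groups points to one rule — status is not refurbished.

No match, Match, Match, Match, Match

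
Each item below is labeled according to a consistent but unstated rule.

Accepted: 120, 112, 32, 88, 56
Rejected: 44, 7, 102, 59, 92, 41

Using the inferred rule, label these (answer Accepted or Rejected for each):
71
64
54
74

The simplest hypothesis consistent with all the labels is: multiple of 8.
Rejected: 71, since 71 = 8·8 + 7. Accepted: 64, since 64 = 8·8. Rejected: 54, since 54 = 8·6 + 6. Rejected: 74, since 74 = 8·9 + 2.

Rejected, Accepted, Rejected, Rejected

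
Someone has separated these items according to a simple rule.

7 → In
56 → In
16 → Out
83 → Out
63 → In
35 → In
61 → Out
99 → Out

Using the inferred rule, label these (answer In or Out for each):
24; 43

Out, Out

The simplest hypothesis consistent with all the labels is: multiple of 7.
24: Out (24 = 7·3 + 3). 43: Out (43 = 7·6 + 1).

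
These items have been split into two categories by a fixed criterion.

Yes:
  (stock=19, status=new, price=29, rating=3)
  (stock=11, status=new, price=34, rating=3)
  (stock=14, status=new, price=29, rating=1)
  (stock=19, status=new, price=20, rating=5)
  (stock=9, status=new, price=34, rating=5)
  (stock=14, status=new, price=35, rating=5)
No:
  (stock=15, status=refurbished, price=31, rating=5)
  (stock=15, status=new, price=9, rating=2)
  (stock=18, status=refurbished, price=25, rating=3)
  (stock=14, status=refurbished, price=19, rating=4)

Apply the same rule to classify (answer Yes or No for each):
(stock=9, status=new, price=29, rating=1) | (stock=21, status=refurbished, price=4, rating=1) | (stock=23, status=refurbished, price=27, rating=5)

Yes, No, No

The pattern is that an item is 'Yes' exactly when: status is new AND price ≥ 19.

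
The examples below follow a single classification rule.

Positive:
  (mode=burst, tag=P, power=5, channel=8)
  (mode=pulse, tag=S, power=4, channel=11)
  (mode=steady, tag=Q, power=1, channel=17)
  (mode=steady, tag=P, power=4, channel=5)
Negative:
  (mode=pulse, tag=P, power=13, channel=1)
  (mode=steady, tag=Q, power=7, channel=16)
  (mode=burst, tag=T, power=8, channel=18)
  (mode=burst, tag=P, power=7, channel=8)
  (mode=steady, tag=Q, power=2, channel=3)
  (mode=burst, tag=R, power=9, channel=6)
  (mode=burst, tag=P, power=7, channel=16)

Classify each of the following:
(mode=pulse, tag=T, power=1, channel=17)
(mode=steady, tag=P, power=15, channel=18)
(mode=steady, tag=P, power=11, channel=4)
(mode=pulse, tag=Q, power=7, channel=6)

Positive, Negative, Negative, Negative

A rule that fits every label: channel ≥ 5 AND power ≤ 5 — true of each 'Positive' example, false of each 'Negative' one.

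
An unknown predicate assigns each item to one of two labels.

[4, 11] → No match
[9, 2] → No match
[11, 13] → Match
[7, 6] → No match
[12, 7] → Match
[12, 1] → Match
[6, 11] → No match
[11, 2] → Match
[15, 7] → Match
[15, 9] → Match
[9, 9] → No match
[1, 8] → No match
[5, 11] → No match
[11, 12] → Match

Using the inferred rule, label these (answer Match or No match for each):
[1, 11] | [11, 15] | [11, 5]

No match, Match, Match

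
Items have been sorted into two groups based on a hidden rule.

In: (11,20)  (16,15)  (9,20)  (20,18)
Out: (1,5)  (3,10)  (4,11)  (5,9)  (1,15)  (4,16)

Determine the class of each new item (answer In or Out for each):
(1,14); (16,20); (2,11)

Out, In, Out

All 'In' examples share one property — sum ≥ 29 — and every 'Out' example lacks it.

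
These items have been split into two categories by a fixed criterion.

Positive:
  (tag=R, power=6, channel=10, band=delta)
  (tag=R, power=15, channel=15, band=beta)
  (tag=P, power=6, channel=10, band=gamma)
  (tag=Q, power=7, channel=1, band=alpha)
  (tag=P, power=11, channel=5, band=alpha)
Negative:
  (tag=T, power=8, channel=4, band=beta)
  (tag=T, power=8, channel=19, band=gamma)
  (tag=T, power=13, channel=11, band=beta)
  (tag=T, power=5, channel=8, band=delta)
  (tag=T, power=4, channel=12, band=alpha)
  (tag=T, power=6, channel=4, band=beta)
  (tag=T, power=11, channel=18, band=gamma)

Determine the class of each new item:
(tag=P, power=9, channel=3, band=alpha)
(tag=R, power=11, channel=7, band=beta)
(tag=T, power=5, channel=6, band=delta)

Positive, Positive, Negative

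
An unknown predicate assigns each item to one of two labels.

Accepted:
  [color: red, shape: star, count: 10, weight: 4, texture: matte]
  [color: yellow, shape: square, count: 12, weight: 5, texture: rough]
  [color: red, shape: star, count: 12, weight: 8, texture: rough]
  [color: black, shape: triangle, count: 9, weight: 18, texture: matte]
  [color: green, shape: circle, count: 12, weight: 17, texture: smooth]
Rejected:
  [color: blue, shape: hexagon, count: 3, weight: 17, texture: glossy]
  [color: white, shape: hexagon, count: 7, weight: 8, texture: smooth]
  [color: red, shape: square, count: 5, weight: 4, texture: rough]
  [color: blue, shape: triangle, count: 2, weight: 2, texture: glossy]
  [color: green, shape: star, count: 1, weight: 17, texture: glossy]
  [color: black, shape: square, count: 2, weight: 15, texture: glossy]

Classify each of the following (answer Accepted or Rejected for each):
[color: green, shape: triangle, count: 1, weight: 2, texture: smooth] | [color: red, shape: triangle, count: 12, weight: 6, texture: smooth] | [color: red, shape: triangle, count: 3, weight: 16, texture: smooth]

The rule appears to be: count ≥ 9.
[color: green, shape: triangle, count: 1, weight: 2, texture: smooth]: count = 1, does not satisfy this → Rejected. [color: red, shape: triangle, count: 12, weight: 6, texture: smooth]: count = 12, qualifies → Accepted. [color: red, shape: triangle, count: 3, weight: 16, texture: smooth]: count = 3, does not satisfy this → Rejected.

Rejected, Accepted, Rejected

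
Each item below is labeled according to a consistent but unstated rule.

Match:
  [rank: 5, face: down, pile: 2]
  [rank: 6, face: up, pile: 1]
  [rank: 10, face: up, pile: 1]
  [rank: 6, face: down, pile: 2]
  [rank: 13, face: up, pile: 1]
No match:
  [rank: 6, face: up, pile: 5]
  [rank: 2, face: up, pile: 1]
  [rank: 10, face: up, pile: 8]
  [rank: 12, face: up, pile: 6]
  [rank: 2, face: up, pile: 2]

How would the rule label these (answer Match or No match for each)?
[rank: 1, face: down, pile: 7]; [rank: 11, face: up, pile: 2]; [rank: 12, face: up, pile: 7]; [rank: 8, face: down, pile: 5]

No match, Match, No match, No match

The pattern is that an item is 'Match' exactly when: pile ≤ 2 AND rank ≥ 5.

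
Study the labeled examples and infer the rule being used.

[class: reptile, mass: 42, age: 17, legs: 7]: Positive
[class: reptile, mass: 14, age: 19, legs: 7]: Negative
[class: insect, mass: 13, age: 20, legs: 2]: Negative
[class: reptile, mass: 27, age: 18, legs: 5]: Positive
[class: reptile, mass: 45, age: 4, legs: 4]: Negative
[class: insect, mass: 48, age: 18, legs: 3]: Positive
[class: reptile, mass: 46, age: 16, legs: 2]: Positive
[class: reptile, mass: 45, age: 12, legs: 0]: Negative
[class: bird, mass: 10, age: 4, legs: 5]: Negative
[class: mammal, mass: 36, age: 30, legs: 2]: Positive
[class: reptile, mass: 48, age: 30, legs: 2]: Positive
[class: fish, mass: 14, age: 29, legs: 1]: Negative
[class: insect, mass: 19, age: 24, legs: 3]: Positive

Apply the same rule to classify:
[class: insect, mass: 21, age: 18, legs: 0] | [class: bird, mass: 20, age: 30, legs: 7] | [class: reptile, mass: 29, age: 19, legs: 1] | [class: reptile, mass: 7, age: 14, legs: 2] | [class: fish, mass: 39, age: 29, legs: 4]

Positive, Positive, Positive, Negative, Positive

The pattern is that an item is 'Positive' exactly when: age ≥ 16 AND mass ≥ 19.
[class: insect, mass: 21, age: 18, legs: 0] — age = 18, mass = 21, hence Positive. [class: bird, mass: 20, age: 30, legs: 7] — age = 30, mass = 20, hence Positive. [class: reptile, mass: 29, age: 19, legs: 1] — age = 19, mass = 29, hence Positive. [class: reptile, mass: 7, age: 14, legs: 2] — age = 14, mass = 7, hence Negative. [class: fish, mass: 39, age: 29, legs: 4] — age = 29, mass = 39, hence Positive.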